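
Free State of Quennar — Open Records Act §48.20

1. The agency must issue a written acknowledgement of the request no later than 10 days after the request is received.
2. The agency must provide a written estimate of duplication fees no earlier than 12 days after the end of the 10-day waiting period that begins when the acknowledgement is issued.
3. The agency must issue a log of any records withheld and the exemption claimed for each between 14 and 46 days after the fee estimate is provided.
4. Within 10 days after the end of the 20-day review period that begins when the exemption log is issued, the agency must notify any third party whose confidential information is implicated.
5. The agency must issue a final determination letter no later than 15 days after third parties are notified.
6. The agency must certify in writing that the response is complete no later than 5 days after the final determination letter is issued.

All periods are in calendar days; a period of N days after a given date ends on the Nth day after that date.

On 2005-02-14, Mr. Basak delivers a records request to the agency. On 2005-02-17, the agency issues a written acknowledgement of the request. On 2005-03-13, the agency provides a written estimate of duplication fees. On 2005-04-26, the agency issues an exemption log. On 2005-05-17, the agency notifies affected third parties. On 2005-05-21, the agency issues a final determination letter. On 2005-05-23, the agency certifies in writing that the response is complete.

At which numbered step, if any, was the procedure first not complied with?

(1) due by 2005-02-14 + 10 days = 2005-02-24; 2005-02-17 is within that limit.
(2) permitted from 2005-02-27 + 12 days = 2005-03-11 onward; 2005-03-13 is on or after that date.
(3) the permitted window runs from 2005-03-13 + 14 = 2005-03-27 to 2005-03-13 + 46 = 2005-04-28; done 2005-04-26, which is between those dates.
(4) due by 2005-05-16 + 10 days = 2005-05-26; 2005-05-17 is within that limit.
(5) due by 2005-05-17 + 15 days = 2005-06-01; 2005-05-21 is within that limit.
(6) due by 2005-05-21 + 5 days = 2005-05-26; done 2005-05-23 — timely.

None — every step was satisfied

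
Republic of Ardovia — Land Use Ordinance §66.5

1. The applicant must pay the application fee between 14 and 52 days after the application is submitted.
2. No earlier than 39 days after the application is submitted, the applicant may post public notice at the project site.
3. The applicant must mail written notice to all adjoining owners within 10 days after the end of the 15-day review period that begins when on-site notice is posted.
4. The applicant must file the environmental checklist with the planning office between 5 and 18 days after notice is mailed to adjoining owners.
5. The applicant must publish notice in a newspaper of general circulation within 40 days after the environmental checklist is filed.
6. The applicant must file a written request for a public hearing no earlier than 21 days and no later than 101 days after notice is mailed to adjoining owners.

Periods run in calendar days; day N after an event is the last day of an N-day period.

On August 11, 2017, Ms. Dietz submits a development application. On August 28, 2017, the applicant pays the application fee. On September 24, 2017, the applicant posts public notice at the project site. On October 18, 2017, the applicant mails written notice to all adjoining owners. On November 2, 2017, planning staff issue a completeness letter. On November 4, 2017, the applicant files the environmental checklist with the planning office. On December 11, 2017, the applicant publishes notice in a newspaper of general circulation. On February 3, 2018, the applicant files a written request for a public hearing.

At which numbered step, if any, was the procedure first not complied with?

Step 1 — 14 and 52 days from August 11, 2017 (when the application is submitted) are August 25, 2017 and October 2, 2017 respectively; August 28, 2017 falls inside that range.
Step 2 — must wait 39 days from August 11, 2017 (when the application is submitted), so not before September 19, 2017; done September 24, 2017 — permitted.
Step 3 — counting 10 days from October 9, 2017 (end of the 15-day review period, which began when on-site notice is posted on September 24, 2017) gives a deadline of October 19, 2017; done October 18, 2017 — timely.
Step 4 — 5 and 18 days from October 18, 2017 (when notice is mailed to adjoining owners) are October 23, 2017 and November 5, 2017 respectively; November 4, 2017 falls inside that range.
Step 5 — counting 40 days from November 4, 2017 (when the environmental checklist is filed) gives a deadline of December 14, 2017; done December 11, 2017 — timely.
Step 6 — 21 and 101 days from October 18, 2017 (when notice is mailed to adjoining owners) are November 8, 2017 and January 27, 2018 respectively; done February 3, 2018 — 7 days after the window closed.
No need to go further; step 6 was not satisfied.

Step 6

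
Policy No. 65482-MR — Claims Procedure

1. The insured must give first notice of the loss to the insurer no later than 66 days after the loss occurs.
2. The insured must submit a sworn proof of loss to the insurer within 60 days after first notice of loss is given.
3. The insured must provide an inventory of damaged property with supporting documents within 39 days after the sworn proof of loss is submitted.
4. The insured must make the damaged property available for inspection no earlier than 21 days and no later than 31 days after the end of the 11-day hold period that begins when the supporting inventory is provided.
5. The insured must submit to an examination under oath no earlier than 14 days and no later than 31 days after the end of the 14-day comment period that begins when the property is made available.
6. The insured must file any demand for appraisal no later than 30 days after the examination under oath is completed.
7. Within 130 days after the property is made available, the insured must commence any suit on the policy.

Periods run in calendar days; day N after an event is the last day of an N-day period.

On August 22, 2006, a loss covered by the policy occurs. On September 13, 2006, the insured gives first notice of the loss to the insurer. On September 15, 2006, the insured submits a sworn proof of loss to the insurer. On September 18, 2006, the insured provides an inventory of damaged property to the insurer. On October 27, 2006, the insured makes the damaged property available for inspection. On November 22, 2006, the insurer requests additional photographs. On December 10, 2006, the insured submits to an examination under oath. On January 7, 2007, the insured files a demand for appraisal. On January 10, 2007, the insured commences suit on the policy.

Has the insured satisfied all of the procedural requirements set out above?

Yes

Step 1: 66 days after August 22, 2006 (when the loss occurs) is October 27, 2006; September 13, 2006 is within that limit.
Step 2: 60 days after September 13, 2006 (when first notice of loss is given) is November 12, 2006; completed September 15, 2006, before the deadline.
Step 3: 39 days after September 15, 2006 (when the sworn proof of loss is submitted) is October 24, 2006; done September 18, 2006 — timely.
Step 4: the window is 21–31 days after September 29, 2006 (end of the 11-day hold period, which began when the supporting inventory is provided on September 18, 2006), so October 20, 2006 through October 30, 2006; done October 27, 2006, which is between those dates.
Step 5: the window is 14–31 days after November 10, 2006 (end of the 14-day comment period, which began when the property is made available on October 27, 2006), so November 24, 2006 through December 11, 2006; done December 10, 2006 — within the window.
Step 6: 30 days after December 10, 2006 (when the examination under oath is completed) is January 9, 2007; completed January 7, 2007, before the deadline.
Step 7: 130 days after October 27, 2006 (when the property is made available) is March 6, 2007; done January 10, 2007 — timely.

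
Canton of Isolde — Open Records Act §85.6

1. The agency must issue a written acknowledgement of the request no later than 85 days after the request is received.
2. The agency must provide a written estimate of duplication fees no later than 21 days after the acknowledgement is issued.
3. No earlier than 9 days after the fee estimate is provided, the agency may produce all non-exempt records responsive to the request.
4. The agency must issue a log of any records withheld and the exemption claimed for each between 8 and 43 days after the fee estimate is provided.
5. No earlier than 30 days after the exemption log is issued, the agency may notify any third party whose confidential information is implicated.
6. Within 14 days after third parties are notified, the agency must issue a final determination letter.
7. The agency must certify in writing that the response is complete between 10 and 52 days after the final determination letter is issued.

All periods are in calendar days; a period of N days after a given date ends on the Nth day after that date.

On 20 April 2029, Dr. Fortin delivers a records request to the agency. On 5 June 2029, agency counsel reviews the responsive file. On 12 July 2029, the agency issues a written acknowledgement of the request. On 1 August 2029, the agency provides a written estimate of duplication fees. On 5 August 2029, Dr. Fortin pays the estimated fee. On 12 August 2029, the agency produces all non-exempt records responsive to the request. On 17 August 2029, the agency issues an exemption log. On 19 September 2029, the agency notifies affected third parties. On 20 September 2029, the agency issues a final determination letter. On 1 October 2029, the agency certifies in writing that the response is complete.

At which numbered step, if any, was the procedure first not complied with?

Step 1: 85 days after 20 April 2029 (when the request is received) is 14 July 2029; completed 12 July 2029, before the deadline.
Step 2: 21 days after 12 July 2029 (when the acknowledgement is issued) is 2 August 2029; done 1 August 2029 — timely.
Step 3: the earliest permitted date is 9 days after 1 August 2029 (when the fee estimate is provided), i.e. 10 August 2029; done 12 August 2029, after the minimum wait.
Step 4: the window is 8–43 days after 1 August 2029 (when the fee estimate is provided), so 9 August 2029 through 13 September 2029; done 17 August 2029, which is between those dates.
Step 5: the earliest permitted date is 30 days after 17 August 2029 (when the exemption log is issued), i.e. 16 September 2029; done 19 September 2029, after the minimum wait.
Step 6: 14 days after 19 September 2029 (when third parties are notified) is 3 October 2029; done 20 September 2029 — timely.
Step 7: the window is 10–52 days after 20 September 2029 (when the final determination letter is issued), so 30 September 2029 through 11 November 2029; done 1 October 2029 — within the window.

None — every step was satisfied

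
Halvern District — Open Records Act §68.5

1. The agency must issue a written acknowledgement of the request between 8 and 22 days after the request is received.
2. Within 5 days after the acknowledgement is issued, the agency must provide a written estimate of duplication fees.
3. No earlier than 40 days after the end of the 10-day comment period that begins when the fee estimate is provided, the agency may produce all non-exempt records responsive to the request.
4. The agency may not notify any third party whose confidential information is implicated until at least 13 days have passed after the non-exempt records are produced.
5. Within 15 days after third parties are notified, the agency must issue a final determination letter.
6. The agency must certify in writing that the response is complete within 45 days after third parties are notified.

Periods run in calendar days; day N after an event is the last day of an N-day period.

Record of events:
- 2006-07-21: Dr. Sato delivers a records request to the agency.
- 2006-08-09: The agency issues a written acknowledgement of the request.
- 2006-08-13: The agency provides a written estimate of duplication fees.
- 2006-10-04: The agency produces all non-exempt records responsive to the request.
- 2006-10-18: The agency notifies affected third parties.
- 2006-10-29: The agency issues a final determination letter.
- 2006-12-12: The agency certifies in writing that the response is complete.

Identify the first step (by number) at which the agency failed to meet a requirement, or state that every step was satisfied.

Step 6

(1) the permitted window runs from 2006-07-21 + 8 = 2006-07-29 to 2006-07-21 + 22 = 2006-08-12; done 2006-08-09 — within the window.
(2) due by 2006-08-09 + 5 days = 2006-08-14; 2006-08-13 is within that limit.
(3) permitted from 2006-08-23 + 40 days = 2006-10-02 onward; done 2006-10-04, after the minimum wait.
(4) permitted from 2006-10-04 + 13 days = 2006-10-17 onward; done 2006-10-18 — permitted.
(5) due by 2006-10-18 + 15 days = 2006-11-02; completed 2006-10-29, before the deadline.
(6) due by 2006-10-18 + 45 days = 2006-12-02; not done until 2006-12-12, 10 days after the deadline.
That is the first point of non-compliance.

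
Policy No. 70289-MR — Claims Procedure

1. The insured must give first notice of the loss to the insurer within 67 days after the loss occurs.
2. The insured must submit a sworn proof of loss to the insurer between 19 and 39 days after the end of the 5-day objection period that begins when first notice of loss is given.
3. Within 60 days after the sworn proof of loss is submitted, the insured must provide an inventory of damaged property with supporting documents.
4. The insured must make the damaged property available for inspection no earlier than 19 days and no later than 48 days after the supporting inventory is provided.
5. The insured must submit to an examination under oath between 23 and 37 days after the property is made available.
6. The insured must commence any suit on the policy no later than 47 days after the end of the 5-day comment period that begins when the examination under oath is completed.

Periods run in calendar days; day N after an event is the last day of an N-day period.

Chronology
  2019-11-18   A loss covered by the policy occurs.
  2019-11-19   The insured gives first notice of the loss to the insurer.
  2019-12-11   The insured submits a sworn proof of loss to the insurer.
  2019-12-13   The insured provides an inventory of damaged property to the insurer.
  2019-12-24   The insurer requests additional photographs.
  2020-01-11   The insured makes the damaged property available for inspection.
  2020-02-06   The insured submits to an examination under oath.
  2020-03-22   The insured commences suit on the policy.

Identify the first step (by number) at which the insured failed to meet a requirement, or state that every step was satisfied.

Step 1: 67 days after 2019-11-18 (when the loss occurs) is 2020-01-24; done 2019-11-19 — timely.
Step 2: the window is 19–39 days after 2019-11-24 (end of the 5-day objection period, which began when first notice of loss is given on 2019-11-19), so 2019-12-13 through 2020-01-02; 2019-12-11 is 2 days too early.

Step 2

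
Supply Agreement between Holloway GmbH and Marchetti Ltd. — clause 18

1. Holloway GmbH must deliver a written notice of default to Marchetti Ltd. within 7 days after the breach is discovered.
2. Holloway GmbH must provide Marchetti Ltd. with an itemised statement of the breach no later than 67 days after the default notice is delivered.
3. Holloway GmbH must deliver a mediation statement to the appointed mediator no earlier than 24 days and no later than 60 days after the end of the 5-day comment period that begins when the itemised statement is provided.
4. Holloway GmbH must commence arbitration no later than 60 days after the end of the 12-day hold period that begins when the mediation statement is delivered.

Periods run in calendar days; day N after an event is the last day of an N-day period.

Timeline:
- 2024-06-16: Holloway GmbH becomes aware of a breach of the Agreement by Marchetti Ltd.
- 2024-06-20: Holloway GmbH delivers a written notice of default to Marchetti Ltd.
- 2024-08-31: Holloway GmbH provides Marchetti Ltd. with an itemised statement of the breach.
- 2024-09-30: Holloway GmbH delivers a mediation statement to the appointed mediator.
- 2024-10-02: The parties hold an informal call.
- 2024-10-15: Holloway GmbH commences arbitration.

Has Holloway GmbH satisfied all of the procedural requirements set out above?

Step 1 — counting 7 days from 2024-06-16 (when the breach is discovered) gives a deadline of 2024-06-23; 2024-06-20 is within that limit.
Step 2 — counting 67 days from 2024-06-20 (when the default notice is delivered) gives a deadline of 2024-08-26; not done until 2024-08-31, 5 days after the deadline.
Later steps need not be reached.

No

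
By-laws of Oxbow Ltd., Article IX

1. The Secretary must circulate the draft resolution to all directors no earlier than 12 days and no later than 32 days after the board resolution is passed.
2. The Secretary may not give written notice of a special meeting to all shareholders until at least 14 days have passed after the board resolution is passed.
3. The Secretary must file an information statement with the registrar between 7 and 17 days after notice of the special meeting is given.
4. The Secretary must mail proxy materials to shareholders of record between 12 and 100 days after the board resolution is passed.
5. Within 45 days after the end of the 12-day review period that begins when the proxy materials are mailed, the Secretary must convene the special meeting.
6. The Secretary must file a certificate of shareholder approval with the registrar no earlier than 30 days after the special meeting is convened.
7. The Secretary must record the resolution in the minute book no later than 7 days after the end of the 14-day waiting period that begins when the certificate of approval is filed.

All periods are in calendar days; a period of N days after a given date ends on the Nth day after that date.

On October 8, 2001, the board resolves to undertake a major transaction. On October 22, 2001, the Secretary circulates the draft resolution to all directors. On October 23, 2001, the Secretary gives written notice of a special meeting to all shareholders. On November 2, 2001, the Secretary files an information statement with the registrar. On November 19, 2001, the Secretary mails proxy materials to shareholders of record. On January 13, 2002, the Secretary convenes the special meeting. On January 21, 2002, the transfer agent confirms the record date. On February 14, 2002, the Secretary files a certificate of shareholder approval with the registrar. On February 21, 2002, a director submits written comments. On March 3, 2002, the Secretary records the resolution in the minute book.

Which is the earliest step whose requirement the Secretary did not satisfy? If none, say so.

Step 1: the window is 12–32 days after October 8, 2001 (when the board resolution is passed), so October 20, 2001 through November 9, 2001; done October 22, 2001 — within the window.
Step 2: the earliest permitted date is 14 days after October 8, 2001 (when the board resolution is passed), i.e. October 22, 2001; done October 23, 2001, after the minimum wait.
Step 3: the window is 7–17 days after October 23, 2001 (when notice of the special meeting is given), so October 30, 2001 through November 9, 2001; done November 2, 2001, which is between those dates.
Step 4: the window is 12–100 days after October 8, 2001 (when the board resolution is passed), so October 20, 2001 through January 16, 2002; November 19, 2001 falls inside that range.
Step 5: 45 days after December 1, 2001 (end of the 12-day review period, which began when the proxy materials are mailed on November 19, 2001) is January 15, 2002; done January 13, 2002 — timely.
Step 6: the earliest permitted date is 30 days after January 13, 2002 (when the special meeting is convened), i.e. February 12, 2002; done February 14, 2002, after the minimum wait.
Step 7: 7 days after February 28, 2002 (end of the 14-day waiting period, which began when the certificate of approval is filed on February 14, 2002) is March 7, 2002; March 3, 2002 is within that limit.

None — every step was satisfied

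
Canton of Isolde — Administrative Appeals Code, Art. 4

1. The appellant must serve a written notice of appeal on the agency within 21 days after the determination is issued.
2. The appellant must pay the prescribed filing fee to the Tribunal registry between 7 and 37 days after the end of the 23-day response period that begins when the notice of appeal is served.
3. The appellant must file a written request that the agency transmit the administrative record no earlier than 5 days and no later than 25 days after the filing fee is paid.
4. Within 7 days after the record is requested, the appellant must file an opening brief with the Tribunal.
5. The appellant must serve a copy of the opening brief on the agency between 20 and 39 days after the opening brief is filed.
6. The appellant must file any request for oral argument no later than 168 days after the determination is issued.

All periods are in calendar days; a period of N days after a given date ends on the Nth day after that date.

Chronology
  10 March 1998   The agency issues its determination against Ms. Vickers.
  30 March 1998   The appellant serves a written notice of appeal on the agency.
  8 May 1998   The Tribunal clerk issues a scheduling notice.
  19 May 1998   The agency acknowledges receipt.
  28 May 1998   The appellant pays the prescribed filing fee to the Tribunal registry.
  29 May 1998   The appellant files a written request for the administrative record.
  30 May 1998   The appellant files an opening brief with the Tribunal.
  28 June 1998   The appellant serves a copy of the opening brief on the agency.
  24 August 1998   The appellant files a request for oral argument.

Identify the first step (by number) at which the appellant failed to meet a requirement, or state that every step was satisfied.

(1) due by 10 March 1998 + 21 days = 31 March 1998; 30 March 1998 is within that limit.
(2) the permitted window runs from 22 April 1998 + 7 = 29 April 1998 to 22 April 1998 + 37 = 29 May 1998; 28 May 1998 falls inside that range.
(3) the permitted window runs from 28 May 1998 + 5 = 2 June 1998 to 28 May 1998 + 25 = 22 June 1998; done 29 May 1998 — 4 days before the window opened.
No need to go further; step 3 was not satisfied.

Step 3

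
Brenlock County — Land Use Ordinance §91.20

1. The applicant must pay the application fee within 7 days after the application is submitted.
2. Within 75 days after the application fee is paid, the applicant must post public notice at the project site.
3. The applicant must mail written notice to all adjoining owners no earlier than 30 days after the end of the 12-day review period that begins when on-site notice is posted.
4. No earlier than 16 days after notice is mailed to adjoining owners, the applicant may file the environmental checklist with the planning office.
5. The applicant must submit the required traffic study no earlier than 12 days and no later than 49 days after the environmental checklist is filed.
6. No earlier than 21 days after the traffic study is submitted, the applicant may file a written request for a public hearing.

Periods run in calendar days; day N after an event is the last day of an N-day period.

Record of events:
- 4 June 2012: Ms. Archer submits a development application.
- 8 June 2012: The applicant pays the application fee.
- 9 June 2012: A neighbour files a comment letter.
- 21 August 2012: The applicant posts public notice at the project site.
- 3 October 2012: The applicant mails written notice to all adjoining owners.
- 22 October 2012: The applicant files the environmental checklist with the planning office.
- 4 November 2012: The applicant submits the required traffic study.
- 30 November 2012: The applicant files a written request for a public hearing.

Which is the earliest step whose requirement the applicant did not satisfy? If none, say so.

None — every step was satisfied

Step 1: 7 days after 4 June 2012 (when the application is submitted) is 11 June 2012; 8 June 2012 is within that limit.
Step 2: 75 days after 8 June 2012 (when the application fee is paid) is 22 August 2012; completed 21 August 2012, before the deadline.
Step 3: the earliest permitted date is 30 days after 2 September 2012 (end of the 12-day review period, which began when on-site notice is posted on 21 August 2012), i.e. 2 October 2012; 3 October 2012 is on or after that date.
Step 4: the earliest permitted date is 16 days after 3 October 2012 (when notice is mailed to adjoining owners), i.e. 19 October 2012; 22 October 2012 is on or after that date.
Step 5: the window is 12–49 days after 22 October 2012 (when the environmental checklist is filed), so 3 November 2012 through 10 December 2012; done 4 November 2012 — within the window.
Step 6: the earliest permitted date is 21 days after 4 November 2012 (when the traffic study is submitted), i.e. 25 November 2012; done 30 November 2012, after the minimum wait.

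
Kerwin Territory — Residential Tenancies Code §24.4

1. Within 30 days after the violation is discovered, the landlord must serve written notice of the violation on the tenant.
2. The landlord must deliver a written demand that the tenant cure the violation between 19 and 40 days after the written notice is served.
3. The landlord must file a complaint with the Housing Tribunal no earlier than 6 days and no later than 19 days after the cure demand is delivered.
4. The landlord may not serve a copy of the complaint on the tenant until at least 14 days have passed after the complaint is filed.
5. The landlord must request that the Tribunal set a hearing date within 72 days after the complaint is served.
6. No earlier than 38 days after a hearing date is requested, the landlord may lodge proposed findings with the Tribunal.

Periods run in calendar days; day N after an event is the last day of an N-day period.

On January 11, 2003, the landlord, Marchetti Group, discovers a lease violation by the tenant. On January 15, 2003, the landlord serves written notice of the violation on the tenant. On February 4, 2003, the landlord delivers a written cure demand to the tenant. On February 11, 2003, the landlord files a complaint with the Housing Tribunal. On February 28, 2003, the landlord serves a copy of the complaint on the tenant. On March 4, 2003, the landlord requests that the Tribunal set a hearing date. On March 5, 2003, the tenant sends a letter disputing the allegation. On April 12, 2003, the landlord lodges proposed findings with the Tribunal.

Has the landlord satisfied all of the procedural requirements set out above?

Yes

Step 1 — counting 30 days from January 11, 2003 (when the violation is discovered) gives a deadline of February 10, 2003; done January 15, 2003 — timely.
Step 2 — 19 and 40 days from January 15, 2003 (when the written notice is served) are February 3, 2003 and February 24, 2003 respectively; done February 4, 2003 — within the window.
Step 3 — 6 and 19 days from February 4, 2003 (when the cure demand is delivered) are February 10, 2003 and February 23, 2003 respectively; done February 11, 2003 — within the window.
Step 4 — must wait 14 days from February 11, 2003 (when the complaint is filed), so not before February 25, 2003; done February 28, 2003 — permitted.
Step 5 — counting 72 days from February 28, 2003 (when the complaint is served) gives a deadline of May 11, 2003; done March 4, 2003 — timely.
Step 6 — must wait 38 days from March 4, 2003 (when a hearing date is requested), so not before April 11, 2003; done April 12, 2003, after the minimum wait.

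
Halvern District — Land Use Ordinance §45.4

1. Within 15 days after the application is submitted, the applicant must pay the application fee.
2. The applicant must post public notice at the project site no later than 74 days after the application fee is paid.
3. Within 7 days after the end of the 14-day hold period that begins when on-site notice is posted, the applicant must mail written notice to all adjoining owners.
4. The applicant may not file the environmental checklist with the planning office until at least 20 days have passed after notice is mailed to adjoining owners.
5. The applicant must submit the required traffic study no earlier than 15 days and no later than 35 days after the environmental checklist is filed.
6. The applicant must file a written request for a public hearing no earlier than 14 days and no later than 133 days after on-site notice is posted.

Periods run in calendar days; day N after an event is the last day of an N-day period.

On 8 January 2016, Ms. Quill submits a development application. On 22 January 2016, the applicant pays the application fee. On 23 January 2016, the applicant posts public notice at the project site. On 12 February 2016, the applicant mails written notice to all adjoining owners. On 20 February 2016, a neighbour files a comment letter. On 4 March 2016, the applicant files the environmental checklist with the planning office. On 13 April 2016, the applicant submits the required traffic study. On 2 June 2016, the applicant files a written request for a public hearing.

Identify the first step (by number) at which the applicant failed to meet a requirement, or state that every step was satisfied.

Step 1: 15 days after 8 January 2016 (when the application is submitted) is 23 January 2016; completed 22 January 2016, before the deadline.
Step 2: 74 days after 22 January 2016 (when the application fee is paid) is 5 April 2016; done 23 January 2016 — timely.
Step 3: 7 days after 6 February 2016 (end of the 14-day hold period, which began when on-site notice is posted on 23 January 2016) is 13 February 2016; 12 February 2016 is within that limit.
Step 4: the earliest permitted date is 20 days after 12 February 2016 (when notice is mailed to adjoining owners), i.e. 3 March 2016; 4 March 2016 is on or after that date.
Step 5: the window is 15–35 days after 4 March 2016 (when the environmental checklist is filed), so 19 March 2016 through 8 April 2016; done 13 April 2016 — 5 days after the window closed.
The analysis stops there.

Step 5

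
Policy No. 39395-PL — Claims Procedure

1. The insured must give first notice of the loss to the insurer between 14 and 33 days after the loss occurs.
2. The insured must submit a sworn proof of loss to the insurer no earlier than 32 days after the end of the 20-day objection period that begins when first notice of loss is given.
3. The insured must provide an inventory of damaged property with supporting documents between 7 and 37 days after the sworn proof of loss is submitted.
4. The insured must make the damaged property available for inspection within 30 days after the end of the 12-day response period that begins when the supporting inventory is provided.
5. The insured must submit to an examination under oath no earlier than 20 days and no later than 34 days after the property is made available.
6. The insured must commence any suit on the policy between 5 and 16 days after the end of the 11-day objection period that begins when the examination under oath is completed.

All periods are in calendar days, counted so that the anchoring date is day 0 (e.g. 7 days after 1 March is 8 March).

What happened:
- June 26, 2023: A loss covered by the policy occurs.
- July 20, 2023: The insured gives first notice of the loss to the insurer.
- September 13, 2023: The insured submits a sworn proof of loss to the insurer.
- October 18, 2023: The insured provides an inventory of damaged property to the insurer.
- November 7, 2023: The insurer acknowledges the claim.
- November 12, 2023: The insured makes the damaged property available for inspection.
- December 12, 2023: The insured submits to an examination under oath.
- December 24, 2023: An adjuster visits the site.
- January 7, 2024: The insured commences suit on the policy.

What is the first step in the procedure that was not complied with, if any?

Step 1: the window is 14–33 days after June 26, 2023 (when the loss occurs), so July 10, 2023 through July 29, 2023; done July 20, 2023 — within the window.
Step 2: the earliest permitted date is 32 days after August 9, 2023 (end of the 20-day objection period, which began when first notice of loss is given on July 20, 2023), i.e. September 10, 2023; done September 13, 2023 — permitted.
Step 3: the window is 7–37 days after September 13, 2023 (when the sworn proof of loss is submitted), so September 20, 2023 through October 20, 2023; done October 18, 2023 — within the window.
Step 4: 30 days after October 30, 2023 (end of the 12-day response period, which began when the supporting inventory is provided on October 18, 2023) is November 29, 2023; completed November 12, 2023, before the deadline.
Step 5: the window is 20–34 days after November 12, 2023 (when the property is made available), so December 2, 2023 through December 16, 2023; December 12, 2023 falls inside that range.
Step 6: the window is 5–16 days after December 23, 2023 (end of the 11-day objection period, which began when the examination under oath is completed on December 12, 2023), so December 28, 2023 through January 8, 2024; done January 7, 2024, which is between those dates.

None — every step was satisfied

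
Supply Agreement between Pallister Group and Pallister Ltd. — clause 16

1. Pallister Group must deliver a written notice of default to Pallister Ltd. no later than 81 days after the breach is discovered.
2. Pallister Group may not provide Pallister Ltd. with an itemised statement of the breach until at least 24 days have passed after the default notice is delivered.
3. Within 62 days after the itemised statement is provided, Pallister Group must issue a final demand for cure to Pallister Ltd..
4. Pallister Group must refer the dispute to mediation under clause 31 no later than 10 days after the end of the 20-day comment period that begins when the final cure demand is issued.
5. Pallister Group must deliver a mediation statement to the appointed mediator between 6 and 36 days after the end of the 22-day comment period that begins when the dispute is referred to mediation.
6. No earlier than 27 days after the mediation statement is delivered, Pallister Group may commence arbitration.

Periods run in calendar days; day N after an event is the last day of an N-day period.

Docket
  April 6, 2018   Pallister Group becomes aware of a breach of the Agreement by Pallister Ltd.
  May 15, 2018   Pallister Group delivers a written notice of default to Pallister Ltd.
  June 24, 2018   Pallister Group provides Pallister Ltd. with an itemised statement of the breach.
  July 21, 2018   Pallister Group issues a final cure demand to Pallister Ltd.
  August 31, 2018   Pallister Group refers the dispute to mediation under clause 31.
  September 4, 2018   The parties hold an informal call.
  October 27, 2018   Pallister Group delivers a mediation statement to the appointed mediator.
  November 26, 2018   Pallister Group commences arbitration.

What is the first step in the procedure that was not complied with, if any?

Step 4

Step 1: 81 days after April 6, 2018 (when the breach is discovered) is June 26, 2018; completed May 15, 2018, before the deadline.
Step 2: the earliest permitted date is 24 days after May 15, 2018 (when the default notice is delivered), i.e. June 8, 2018; done June 24, 2018, after the minimum wait.
Step 3: 62 days after June 24, 2018 (when the itemised statement is provided) is August 25, 2018; done July 21, 2018 — timely.
Step 4: 10 days after August 10, 2018 (end of the 20-day comment period, which began when the final cure demand is issued on July 21, 2018) is August 20, 2018; done August 31, 2018 — 11 days late.
The procedure was therefore not followed at step 4.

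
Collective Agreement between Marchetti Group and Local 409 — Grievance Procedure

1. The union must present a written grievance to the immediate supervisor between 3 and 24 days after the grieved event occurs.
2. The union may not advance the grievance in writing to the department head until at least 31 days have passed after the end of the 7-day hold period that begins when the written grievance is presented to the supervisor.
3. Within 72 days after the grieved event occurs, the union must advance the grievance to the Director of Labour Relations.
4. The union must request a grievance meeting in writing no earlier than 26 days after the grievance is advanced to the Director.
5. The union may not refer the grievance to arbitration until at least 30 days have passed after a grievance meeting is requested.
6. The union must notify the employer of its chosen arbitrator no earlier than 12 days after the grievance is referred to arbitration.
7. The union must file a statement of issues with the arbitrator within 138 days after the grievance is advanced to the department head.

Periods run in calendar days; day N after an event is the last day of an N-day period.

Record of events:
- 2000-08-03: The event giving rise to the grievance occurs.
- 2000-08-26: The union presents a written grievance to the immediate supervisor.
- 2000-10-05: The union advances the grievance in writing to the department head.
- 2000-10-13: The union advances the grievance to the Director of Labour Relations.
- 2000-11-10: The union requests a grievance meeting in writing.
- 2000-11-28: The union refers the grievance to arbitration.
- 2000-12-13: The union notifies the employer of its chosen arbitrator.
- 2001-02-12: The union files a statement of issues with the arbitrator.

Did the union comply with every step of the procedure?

No

Step 1 — 3 and 24 days from 2000-08-03 (when the grieved event occurs) are 2000-08-06 and 2000-08-27 respectively; done 2000-08-26, which is between those dates.
Step 2 — must wait 31 days from 2000-09-02 (end of the 7-day hold period, which began when the written grievance is presented to the supervisor on 2000-08-26), so not before 2000-10-03; done 2000-10-05 — permitted.
Step 3 — counting 72 days from 2000-08-03 (when the grieved event occurs) gives a deadline of 2000-10-14; done 2000-10-13 — timely.
Step 4 — must wait 26 days from 2000-10-13 (when the grievance is advanced to the Director), so not before 2000-11-08; 2000-11-10 is on or after that date.
Step 5 — must wait 30 days from 2000-11-10 (when a grievance meeting is requested), so not before 2000-12-10; acted on 2000-11-28, 12 days prematurely.
The procedure was therefore not followed at step 5.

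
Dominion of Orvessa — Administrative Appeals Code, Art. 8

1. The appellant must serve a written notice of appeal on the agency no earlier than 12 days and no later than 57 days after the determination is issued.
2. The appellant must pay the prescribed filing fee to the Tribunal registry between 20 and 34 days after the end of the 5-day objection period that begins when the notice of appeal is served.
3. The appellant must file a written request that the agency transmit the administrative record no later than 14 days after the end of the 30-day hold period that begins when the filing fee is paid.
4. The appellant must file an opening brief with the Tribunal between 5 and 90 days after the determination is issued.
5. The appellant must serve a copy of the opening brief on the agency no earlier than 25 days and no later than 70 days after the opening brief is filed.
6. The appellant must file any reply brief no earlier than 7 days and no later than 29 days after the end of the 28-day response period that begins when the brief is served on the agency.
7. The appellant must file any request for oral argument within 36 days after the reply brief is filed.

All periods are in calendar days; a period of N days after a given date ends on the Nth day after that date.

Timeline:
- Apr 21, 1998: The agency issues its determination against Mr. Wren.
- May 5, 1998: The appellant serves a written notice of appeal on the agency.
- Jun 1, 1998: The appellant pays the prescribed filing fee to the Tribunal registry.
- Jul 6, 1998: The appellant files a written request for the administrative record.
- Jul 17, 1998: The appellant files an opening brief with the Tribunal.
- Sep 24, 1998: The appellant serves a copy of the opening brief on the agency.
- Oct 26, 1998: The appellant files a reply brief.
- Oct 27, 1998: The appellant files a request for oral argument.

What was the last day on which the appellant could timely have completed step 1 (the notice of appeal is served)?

Jun 17, 1998

Step 1 runs from Apr 21, 1998, when the determination is issued. The window is 12–57 days after Apr 21, 1998; it closes on Jun 17, 1998.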